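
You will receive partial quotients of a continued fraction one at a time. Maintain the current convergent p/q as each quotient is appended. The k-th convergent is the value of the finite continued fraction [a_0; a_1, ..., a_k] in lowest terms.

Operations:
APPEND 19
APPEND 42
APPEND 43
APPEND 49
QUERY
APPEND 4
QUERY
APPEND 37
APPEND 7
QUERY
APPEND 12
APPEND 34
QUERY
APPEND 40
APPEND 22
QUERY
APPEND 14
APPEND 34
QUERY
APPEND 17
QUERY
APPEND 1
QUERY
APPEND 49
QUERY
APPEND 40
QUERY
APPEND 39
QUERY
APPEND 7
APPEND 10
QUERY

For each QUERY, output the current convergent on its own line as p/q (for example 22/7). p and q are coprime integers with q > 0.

1685223/88585
6775268/356147
1773366241/93218315
733887377295/38577335651
647028500227577/34011534196219
309631413555686483/16276005472199159
5272821806477713120/277169798731444613
5582453220033399603/293445804203643772
278813029588114293667/14656014204709989441
11158103636744605146283/586534013992603221412
435444854862627714998704/22889482559916235624509
31028165731614013816370814/1631018601893978761554259

APPEND 19: p_0 = 19·1 + 0 = 19, q_0 = 19·0 + 1 = 1 → 19/1
APPEND 42: p_1 = 42·19 + 1 = 799, q_1 = 42·1 + 0 = 42 → 799/42
APPEND 43: p_2 = 43·799 + 19 = 34376, q_2 = 43·42 + 1 = 1807 → 34376/1807
APPEND 49: p_3 = 49·34376 + 799 = 1685223, q_3 = 49·1807 + 42 = 88585 → 1685223/88585
APPEND 4: p_4 = 4·1685223 + 34376 = 6775268, q_4 = 4·88585 + 1807 = 356147 → 6775268/356147
APPEND 37: p_5 = 37·6775268 + 1685223 = 252370139, q_5 = 37·356147 + 88585 = 13266024 → 252370139/13266024
APPEND 7: p_6 = 7·252370139 + 6775268 = 1773366241, q_6 = 7·13266024 + 356147 = 93218315 → 1773366241/93218315
APPEND 12: p_7 = 12·1773366241 + 252370139 = 21532765031, q_7 = 12·93218315 + 13266024 = 1131885804 → 21532765031/1131885804
APPEND 34: p_8 = 34·21532765031 + 1773366241 = 733887377295, q_8 = 34·1131885804 + 93218315 = 38577335651 → 733887377295/38577335651
APPEND 40: p_9 = 40·733887377295 + 21532765031 = 29377027856831, q_9 = 40·38577335651 + 1131885804 = 1544225311844 → 29377027856831/1544225311844
APPEND 22: p_10 = 22·29377027856831 + 733887377295 = 647028500227577, q_10 = 22·1544225311844 + 38577335651 = 34011534196219 → 647028500227577/34011534196219
APPEND 14: p_11 = 14·647028500227577 + 29377027856831 = 9087776031042909, q_11 = 14·34011534196219 + 1544225311844 = 477705704058910 → 9087776031042909/477705704058910
APPEND 34: p_12 = 34·9087776031042909 + 647028500227577 = 309631413555686483, q_12 = 34·477705704058910 + 34011534196219 = 16276005472199159 → 309631413555686483/16276005472199159
APPEND 17: p_13 = 17·309631413555686483 + 9087776031042909 = 5272821806477713120, q_13 = 17·16276005472199159 + 477705704058910 = 277169798731444613 → 5272821806477713120/277169798731444613
APPEND 1: p_14 = 1·5272821806477713120 + 309631413555686483 = 5582453220033399603, q_14 = 1·277169798731444613 + 16276005472199159 = 293445804203643772 → 5582453220033399603/293445804203643772
APPEND 49: p_15 = 49·5582453220033399603 + 5272821806477713120 = 278813029588114293667, q_15 = 49·293445804203643772 + 277169798731444613 = 14656014204709989441 → 278813029588114293667/14656014204709989441
APPEND 40: p_16 = 40·278813029588114293667 + 5582453220033399603 = 11158103636744605146283, q_16 = 40·14656014204709989441 + 293445804203643772 = 586534013992603221412 → 11158103636744605146283/586534013992603221412
APPEND 39: p_17 = 39·11158103636744605146283 + 278813029588114293667 = 435444854862627714998704, q_17 = 39·586534013992603221412 + 14656014204709989441 = 22889482559916235624509 → 435444854862627714998704/22889482559916235624509
APPEND 7: p_18 = 7·435444854862627714998704 + 11158103636744605146283 = 3059272087675138610137211, q_18 = 7·22889482559916235624509 + 586534013992603221412 = 160812911933406252592975 → 3059272087675138610137211/160812911933406252592975
APPEND 10: p_19 = 10·3059272087675138610137211 + 435444854862627714998704 = 31028165731614013816370814, q_19 = 10·160812911933406252592975 + 22889482559916235624509 = 1631018601893978761554259 → 31028165731614013816370814/1631018601893978761554259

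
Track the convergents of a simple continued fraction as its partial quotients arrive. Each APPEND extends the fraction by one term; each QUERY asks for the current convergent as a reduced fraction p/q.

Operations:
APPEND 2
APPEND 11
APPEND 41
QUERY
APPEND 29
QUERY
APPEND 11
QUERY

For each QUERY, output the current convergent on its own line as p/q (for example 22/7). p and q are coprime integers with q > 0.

APPEND 2: p_0 = 2·1 + 0 = 2, q_0 = 2·0 + 1 = 1 → 2/1
APPEND 11: p_1 = 11·2 + 1 = 23, q_1 = 11·1 + 0 = 11 → 23/11
APPEND 41: p_2 = 41·23 + 2 = 945, q_2 = 41·11 + 1 = 452 → 945/452
APPEND 29: p_3 = 29·945 + 23 = 27428, q_3 = 29·452 + 11 = 13119 → 27428/13119
APPEND 11: p_4 = 11·27428 + 945 = 302653, q_4 = 11·13119 + 452 = 144761 → 302653/144761

945/452
27428/13119
302653/144761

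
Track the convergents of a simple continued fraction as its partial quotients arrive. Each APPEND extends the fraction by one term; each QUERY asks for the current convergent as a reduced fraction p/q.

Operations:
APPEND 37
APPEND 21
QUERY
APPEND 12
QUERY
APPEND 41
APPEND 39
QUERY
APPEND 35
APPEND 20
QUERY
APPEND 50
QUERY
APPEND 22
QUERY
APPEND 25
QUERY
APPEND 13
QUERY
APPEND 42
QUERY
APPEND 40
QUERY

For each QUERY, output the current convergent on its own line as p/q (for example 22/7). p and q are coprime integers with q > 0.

APPEND 37: p_0 = 37·1 + 0 = 37, q_0 = 37·0 + 1 = 1 → 37/1
APPEND 21: p_1 = 21·37 + 1 = 778, q_1 = 21·1 + 0 = 21 → 778/21
APPEND 12: p_2 = 12·778 + 37 = 9373, q_2 = 12·21 + 1 = 253 → 9373/253
APPEND 41: p_3 = 41·9373 + 778 = 385071, q_3 = 41·253 + 21 = 10394 → 385071/10394
APPEND 39: p_4 = 39·385071 + 9373 = 15027142, q_4 = 39·10394 + 253 = 405619 → 15027142/405619
APPEND 35: p_5 = 35·15027142 + 385071 = 526335041, q_5 = 35·405619 + 10394 = 14207059 → 526335041/14207059
APPEND 20: p_6 = 20·526335041 + 15027142 = 10541727962, q_6 = 20·14207059 + 405619 = 284546799 → 10541727962/284546799
APPEND 50: p_7 = 50·10541727962 + 526335041 = 527612733141, q_7 = 50·284546799 + 14207059 = 14241547009 → 527612733141/14241547009
APPEND 22: p_8 = 22·527612733141 + 10541727962 = 11618021857064, q_8 = 22·14241547009 + 284546799 = 313598580997 → 11618021857064/313598580997
APPEND 25: p_9 = 25·11618021857064 + 527612733141 = 290978159159741, q_9 = 25·313598580997 + 14241547009 = 7854206071934 → 290978159159741/7854206071934
APPEND 13: p_10 = 13·290978159159741 + 11618021857064 = 3794334090933697, q_10 = 13·7854206071934 + 313598580997 = 102418277516139 → 3794334090933697/102418277516139
APPEND 42: p_11 = 42·3794334090933697 + 290978159159741 = 159653009978375015, q_11 = 42·102418277516139 + 7854206071934 = 4309421861749772 → 159653009978375015/4309421861749772
APPEND 40: p_12 = 40·159653009978375015 + 3794334090933697 = 6389914733225934297, q_12 = 40·4309421861749772 + 102418277516139 = 172479292747507019 → 6389914733225934297/172479292747507019

778/21
9373/253
15027142/405619
10541727962/284546799
527612733141/14241547009
11618021857064/313598580997
290978159159741/7854206071934
3794334090933697/102418277516139
159653009978375015/4309421861749772
6389914733225934297/172479292747507019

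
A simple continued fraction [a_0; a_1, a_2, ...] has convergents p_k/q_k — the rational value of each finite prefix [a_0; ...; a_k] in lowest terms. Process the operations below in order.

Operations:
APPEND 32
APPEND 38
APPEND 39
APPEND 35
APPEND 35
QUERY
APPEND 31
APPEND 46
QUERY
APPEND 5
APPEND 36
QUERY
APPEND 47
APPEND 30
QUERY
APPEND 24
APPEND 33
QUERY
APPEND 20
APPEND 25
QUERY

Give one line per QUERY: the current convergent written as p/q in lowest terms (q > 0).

58271465/1819488
83229903487/2598798754
15129703373599/472414993030
21360550188039949/666969068660560
16962396261648812542/529639617766858363
8510994645049282941567/265750185356270432138

APPEND 32: p_0 = 32·1 + 0 = 32, q_0 = 32·0 + 1 = 1 → 32/1
APPEND 38: p_1 = 38·32 + 1 = 1217, q_1 = 38·1 + 0 = 38 → 1217/38
APPEND 39: p_2 = 39·1217 + 32 = 47495, q_2 = 39·38 + 1 = 1483 → 47495/1483
APPEND 35: p_3 = 35·47495 + 1217 = 1663542, q_3 = 35·1483 + 38 = 51943 → 1663542/51943
APPEND 35: p_4 = 35·1663542 + 47495 = 58271465, q_4 = 35·51943 + 1483 = 1819488 → 58271465/1819488
APPEND 31: p_5 = 31·58271465 + 1663542 = 1808078957, q_5 = 31·1819488 + 51943 = 56456071 → 1808078957/56456071
APPEND 46: p_6 = 46·1808078957 + 58271465 = 83229903487, q_6 = 46·56456071 + 1819488 = 2598798754 → 83229903487/2598798754
APPEND 5: p_7 = 5·83229903487 + 1808078957 = 417957596392, q_7 = 5·2598798754 + 56456071 = 13050449841 → 417957596392/13050449841
APPEND 36: p_8 = 36·417957596392 + 83229903487 = 15129703373599, q_8 = 36·13050449841 + 2598798754 = 472414993030 → 15129703373599/472414993030
APPEND 47: p_9 = 47·15129703373599 + 417957596392 = 711514016155545, q_9 = 47·472414993030 + 13050449841 = 22216555122251 → 711514016155545/22216555122251
APPEND 30: p_10 = 30·711514016155545 + 15129703373599 = 21360550188039949, q_10 = 30·22216555122251 + 472414993030 = 666969068660560 → 21360550188039949/666969068660560
APPEND 24: p_11 = 24·21360550188039949 + 711514016155545 = 513364718529114321, q_11 = 24·666969068660560 + 22216555122251 = 16029474202975691 → 513364718529114321/16029474202975691
APPEND 33: p_12 = 33·513364718529114321 + 21360550188039949 = 16962396261648812542, q_12 = 33·16029474202975691 + 666969068660560 = 529639617766858363 → 16962396261648812542/529639617766858363
APPEND 20: p_13 = 20·16962396261648812542 + 513364718529114321 = 339761289951505365161, q_13 = 20·529639617766858363 + 16029474202975691 = 10608821829540142951 → 339761289951505365161/10608821829540142951
APPEND 25: p_14 = 25·339761289951505365161 + 16962396261648812542 = 8510994645049282941567, q_14 = 25·10608821829540142951 + 529639617766858363 = 265750185356270432138 → 8510994645049282941567/265750185356270432138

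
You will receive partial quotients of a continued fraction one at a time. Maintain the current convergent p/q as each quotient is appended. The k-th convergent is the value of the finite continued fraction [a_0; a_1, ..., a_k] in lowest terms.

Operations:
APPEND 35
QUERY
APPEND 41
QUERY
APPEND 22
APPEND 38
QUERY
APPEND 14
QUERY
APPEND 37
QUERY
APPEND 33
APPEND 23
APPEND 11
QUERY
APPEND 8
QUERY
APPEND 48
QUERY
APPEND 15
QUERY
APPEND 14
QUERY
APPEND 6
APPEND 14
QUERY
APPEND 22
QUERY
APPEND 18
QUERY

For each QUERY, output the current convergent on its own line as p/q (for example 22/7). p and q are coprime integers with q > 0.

35/1
1436/41
1203262/34355
16877295/481873
625663177/17863656
5255477877491/150052060550
42519715212233/1214003946039
2046201808064675/58422241470422
30735546836182358/877547626002369
432343857514617687/12344089005503588
37179525544449056407/1061533232231838146
820574360669803129434/23428673190759463109
14807518017600905386219/422777650665902174108

APPEND 35: p_0 = 35·1 + 0 = 35, q_0 = 35·0 + 1 = 1 → 35/1
APPEND 41: p_1 = 41·35 + 1 = 1436, q_1 = 41·1 + 0 = 41 → 1436/41
APPEND 22: p_2 = 22·1436 + 35 = 31627, q_2 = 22·41 + 1 = 903 → 31627/903
APPEND 38: p_3 = 38·31627 + 1436 = 1203262, q_3 = 38·903 + 41 = 34355 → 1203262/34355
APPEND 14: p_4 = 14·1203262 + 31627 = 16877295, q_4 = 14·34355 + 903 = 481873 → 16877295/481873
APPEND 37: p_5 = 37·16877295 + 1203262 = 625663177, q_5 = 37·481873 + 34355 = 17863656 → 625663177/17863656
APPEND 33: p_6 = 33·625663177 + 16877295 = 20663762136, q_6 = 33·17863656 + 481873 = 589982521 → 20663762136/589982521
APPEND 23: p_7 = 23·20663762136 + 625663177 = 475892192305, q_7 = 23·589982521 + 17863656 = 13587461639 → 475892192305/13587461639
APPEND 11: p_8 = 11·475892192305 + 20663762136 = 5255477877491, q_8 = 11·13587461639 + 589982521 = 150052060550 → 5255477877491/150052060550
APPEND 8: p_9 = 8·5255477877491 + 475892192305 = 42519715212233, q_9 = 8·150052060550 + 13587461639 = 1214003946039 → 42519715212233/1214003946039
APPEND 48: p_10 = 48·42519715212233 + 5255477877491 = 2046201808064675, q_10 = 48·1214003946039 + 150052060550 = 58422241470422 → 2046201808064675/58422241470422
APPEND 15: p_11 = 15·2046201808064675 + 42519715212233 = 30735546836182358, q_11 = 15·58422241470422 + 1214003946039 = 877547626002369 → 30735546836182358/877547626002369
APPEND 14: p_12 = 14·30735546836182358 + 2046201808064675 = 432343857514617687, q_12 = 14·877547626002369 + 58422241470422 = 12344089005503588 → 432343857514617687/12344089005503588
APPEND 6: p_13 = 6·432343857514617687 + 30735546836182358 = 2624798691923888480, q_13 = 6·12344089005503588 + 877547626002369 = 74942081659023897 → 2624798691923888480/74942081659023897
APPEND 14: p_14 = 14·2624798691923888480 + 432343857514617687 = 37179525544449056407, q_14 = 14·74942081659023897 + 12344089005503588 = 1061533232231838146 → 37179525544449056407/1061533232231838146
APPEND 22: p_15 = 22·37179525544449056407 + 2624798691923888480 = 820574360669803129434, q_15 = 22·1061533232231838146 + 74942081659023897 = 23428673190759463109 → 820574360669803129434/23428673190759463109
APPEND 18: p_16 = 18·820574360669803129434 + 37179525544449056407 = 14807518017600905386219, q_16 = 18·23428673190759463109 + 1061533232231838146 = 422777650665902174108 → 14807518017600905386219/422777650665902174108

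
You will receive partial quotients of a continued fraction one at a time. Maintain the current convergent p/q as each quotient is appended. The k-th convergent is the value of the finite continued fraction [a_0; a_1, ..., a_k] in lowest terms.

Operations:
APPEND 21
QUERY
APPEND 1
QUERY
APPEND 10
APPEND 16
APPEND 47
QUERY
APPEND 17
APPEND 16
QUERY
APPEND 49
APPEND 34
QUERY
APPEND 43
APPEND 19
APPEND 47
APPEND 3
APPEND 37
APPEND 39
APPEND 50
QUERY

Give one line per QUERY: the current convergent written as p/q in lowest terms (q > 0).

APPEND 21: p_0 = 21·1 + 0 = 21, q_0 = 21·0 + 1 = 1 → 21/1
APPEND 1: p_1 = 1·21 + 1 = 22, q_1 = 1·1 + 0 = 1 → 22/1
APPEND 10: p_2 = 10·22 + 21 = 241, q_2 = 10·1 + 1 = 11 → 241/11
APPEND 16: p_3 = 16·241 + 22 = 3878, q_3 = 16·11 + 1 = 177 → 3878/177
APPEND 47: p_4 = 47·3878 + 241 = 182507, q_4 = 47·177 + 11 = 8330 → 182507/8330
APPEND 17: p_5 = 17·182507 + 3878 = 3106497, q_5 = 17·8330 + 177 = 141787 → 3106497/141787
APPEND 16: p_6 = 16·3106497 + 182507 = 49886459, q_6 = 16·141787 + 8330 = 2276922 → 49886459/2276922
APPEND 49: p_7 = 49·49886459 + 3106497 = 2447542988, q_7 = 49·2276922 + 141787 = 111710965 → 2447542988/111710965
APPEND 34: p_8 = 34·2447542988 + 49886459 = 83266348051, q_8 = 34·111710965 + 2276922 = 3800449732 → 83266348051/3800449732
APPEND 43: p_9 = 43·83266348051 + 2447542988 = 3582900509181, q_9 = 43·3800449732 + 111710965 = 163531049441 → 3582900509181/163531049441
APPEND 19: p_10 = 19·3582900509181 + 83266348051 = 68158376022490, q_10 = 19·163531049441 + 3800449732 = 3110890389111 → 68158376022490/3110890389111
APPEND 47: p_11 = 47·68158376022490 + 3582900509181 = 3207026573566211, q_11 = 47·3110890389111 + 163531049441 = 146375379337658 → 3207026573566211/146375379337658
APPEND 3: p_12 = 3·3207026573566211 + 68158376022490 = 9689238096721123, q_12 = 3·146375379337658 + 3110890389111 = 442237028402085 → 9689238096721123/442237028402085
APPEND 37: p_13 = 37·9689238096721123 + 3207026573566211 = 361708836152247762, q_13 = 37·442237028402085 + 146375379337658 = 16509145430214803 → 361708836152247762/16509145430214803
APPEND 39: p_14 = 39·361708836152247762 + 9689238096721123 = 14116333848034383841, q_14 = 39·16509145430214803 + 442237028402085 = 644298908806779402 → 14116333848034383841/644298908806779402
APPEND 50: p_15 = 50·14116333848034383841 + 361708836152247762 = 706178401237871439812, q_15 = 50·644298908806779402 + 16509145430214803 = 32231454585769184903 → 706178401237871439812/32231454585769184903

21/1
22/1
182507/8330
49886459/2276922
83266348051/3800449732
706178401237871439812/32231454585769184903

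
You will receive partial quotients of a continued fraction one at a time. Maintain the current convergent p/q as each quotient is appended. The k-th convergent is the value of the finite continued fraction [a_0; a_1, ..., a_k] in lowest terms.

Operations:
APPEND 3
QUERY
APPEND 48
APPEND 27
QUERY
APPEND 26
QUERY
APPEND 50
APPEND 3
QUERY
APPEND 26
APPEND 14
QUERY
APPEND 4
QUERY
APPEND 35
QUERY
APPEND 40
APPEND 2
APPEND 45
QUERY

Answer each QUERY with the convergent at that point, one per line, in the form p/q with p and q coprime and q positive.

3/1
3918/1297
102013/33770
15415717/5103161
5698200657/1886310923
23198715838/7679615675
817653254987/270672859548
3015163327768353/998128332460805

APPEND 3: p_0 = 3·1 + 0 = 3, q_0 = 3·0 + 1 = 1 → 3/1
APPEND 48: p_1 = 48·3 + 1 = 145, q_1 = 48·1 + 0 = 48 → 145/48
APPEND 27: p_2 = 27·145 + 3 = 3918, q_2 = 27·48 + 1 = 1297 → 3918/1297
APPEND 26: p_3 = 26·3918 + 145 = 102013, q_3 = 26·1297 + 48 = 33770 → 102013/33770
APPEND 50: p_4 = 50·102013 + 3918 = 5104568, q_4 = 50·33770 + 1297 = 1689797 → 5104568/1689797
APPEND 3: p_5 = 3·5104568 + 102013 = 15415717, q_5 = 3·1689797 + 33770 = 5103161 → 15415717/5103161
APPEND 26: p_6 = 26·15415717 + 5104568 = 405913210, q_6 = 26·5103161 + 1689797 = 134371983 → 405913210/134371983
APPEND 14: p_7 = 14·405913210 + 15415717 = 5698200657, q_7 = 14·134371983 + 5103161 = 1886310923 → 5698200657/1886310923
APPEND 4: p_8 = 4·5698200657 + 405913210 = 23198715838, q_8 = 4·1886310923 + 134371983 = 7679615675 → 23198715838/7679615675
APPEND 35: p_9 = 35·23198715838 + 5698200657 = 817653254987, q_9 = 35·7679615675 + 1886310923 = 270672859548 → 817653254987/270672859548
APPEND 40: p_10 = 40·817653254987 + 23198715838 = 32729328915318, q_10 = 40·270672859548 + 7679615675 = 10834593997595 → 32729328915318/10834593997595
APPEND 2: p_11 = 2·32729328915318 + 817653254987 = 66276311085623, q_11 = 2·10834593997595 + 270672859548 = 21939860854738 → 66276311085623/21939860854738
APPEND 45: p_12 = 45·66276311085623 + 32729328915318 = 3015163327768353, q_12 = 45·21939860854738 + 10834593997595 = 998128332460805 → 3015163327768353/998128332460805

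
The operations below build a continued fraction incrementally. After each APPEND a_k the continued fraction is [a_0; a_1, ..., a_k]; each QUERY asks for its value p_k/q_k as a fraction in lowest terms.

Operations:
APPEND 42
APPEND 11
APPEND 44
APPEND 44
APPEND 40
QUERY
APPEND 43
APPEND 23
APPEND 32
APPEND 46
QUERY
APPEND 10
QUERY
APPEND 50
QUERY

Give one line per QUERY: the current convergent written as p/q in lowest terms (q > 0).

APPEND 42: p_0 = 42·1 + 0 = 42, q_0 = 42·0 + 1 = 1 → 42/1
APPEND 11: p_1 = 11·42 + 1 = 463, q_1 = 11·1 + 0 = 11 → 463/11
APPEND 44: p_2 = 44·463 + 42 = 20414, q_2 = 44·11 + 1 = 485 → 20414/485
APPEND 44: p_3 = 44·20414 + 463 = 898679, q_3 = 44·485 + 11 = 21351 → 898679/21351
APPEND 40: p_4 = 40·898679 + 20414 = 35967574, q_4 = 40·21351 + 485 = 854525 → 35967574/854525
APPEND 43: p_5 = 43·35967574 + 898679 = 1547504361, q_5 = 43·854525 + 21351 = 36765926 → 1547504361/36765926
APPEND 23: p_6 = 23·1547504361 + 35967574 = 35628567877, q_6 = 23·36765926 + 854525 = 846470823 → 35628567877/846470823
APPEND 32: p_7 = 32·35628567877 + 1547504361 = 1141661676425, q_7 = 32·846470823 + 36765926 = 27123832262 → 1141661676425/27123832262
APPEND 46: p_8 = 46·1141661676425 + 35628567877 = 52552065683427, q_8 = 46·27123832262 + 846470823 = 1248542754875 → 52552065683427/1248542754875
APPEND 10: p_9 = 10·52552065683427 + 1141661676425 = 526662318510695, q_9 = 10·1248542754875 + 27123832262 = 12512551381012 → 526662318510695/12512551381012
APPEND 50: p_10 = 50·526662318510695 + 52552065683427 = 26385667991218177, q_10 = 50·12512551381012 + 1248542754875 = 626876111805475 → 26385667991218177/626876111805475

35967574/854525
52552065683427/1248542754875
526662318510695/12512551381012
26385667991218177/626876111805475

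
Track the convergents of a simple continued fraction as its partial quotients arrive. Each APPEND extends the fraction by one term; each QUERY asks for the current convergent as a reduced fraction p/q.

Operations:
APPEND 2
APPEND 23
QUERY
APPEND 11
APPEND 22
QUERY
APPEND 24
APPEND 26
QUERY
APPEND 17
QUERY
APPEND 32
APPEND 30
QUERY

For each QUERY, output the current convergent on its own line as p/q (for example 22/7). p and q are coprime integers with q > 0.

47/23
11465/5611
7179119/3513479
122320702/59864061
117765568192/57634766991

APPEND 2: p_0 = 2·1 + 0 = 2, q_0 = 2·0 + 1 = 1 → 2/1
APPEND 23: p_1 = 23·2 + 1 = 47, q_1 = 23·1 + 0 = 23 → 47/23
APPEND 11: p_2 = 11·47 + 2 = 519, q_2 = 11·23 + 1 = 254 → 519/254
APPEND 22: p_3 = 22·519 + 47 = 11465, q_3 = 22·254 + 23 = 5611 → 11465/5611
APPEND 24: p_4 = 24·11465 + 519 = 275679, q_4 = 24·5611 + 254 = 134918 → 275679/134918
APPEND 26: p_5 = 26·275679 + 11465 = 7179119, q_5 = 26·134918 + 5611 = 3513479 → 7179119/3513479
APPEND 17: p_6 = 17·7179119 + 275679 = 122320702, q_6 = 17·3513479 + 134918 = 59864061 → 122320702/59864061
APPEND 32: p_7 = 32·122320702 + 7179119 = 3921441583, q_7 = 32·59864061 + 3513479 = 1919163431 → 3921441583/1919163431
APPEND 30: p_8 = 30·3921441583 + 122320702 = 117765568192, q_8 = 30·1919163431 + 59864061 = 57634766991 → 117765568192/57634766991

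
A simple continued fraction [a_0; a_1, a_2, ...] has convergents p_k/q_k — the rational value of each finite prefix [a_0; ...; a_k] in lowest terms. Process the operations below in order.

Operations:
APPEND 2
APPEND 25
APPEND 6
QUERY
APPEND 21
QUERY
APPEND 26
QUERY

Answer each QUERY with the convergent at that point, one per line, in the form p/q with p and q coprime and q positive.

308/151
6519/3196
169802/83247

APPEND 2: p_0 = 2·1 + 0 = 2, q_0 = 2·0 + 1 = 1 → 2/1
APPEND 25: p_1 = 25·2 + 1 = 51, q_1 = 25·1 + 0 = 25 → 51/25
APPEND 6: p_2 = 6·51 + 2 = 308, q_2 = 6·25 + 1 = 151 → 308/151
APPEND 21: p_3 = 21·308 + 51 = 6519, q_3 = 21·151 + 25 = 3196 → 6519/3196
APPEND 26: p_4 = 26·6519 + 308 = 169802, q_4 = 26·3196 + 151 = 83247 → 169802/83247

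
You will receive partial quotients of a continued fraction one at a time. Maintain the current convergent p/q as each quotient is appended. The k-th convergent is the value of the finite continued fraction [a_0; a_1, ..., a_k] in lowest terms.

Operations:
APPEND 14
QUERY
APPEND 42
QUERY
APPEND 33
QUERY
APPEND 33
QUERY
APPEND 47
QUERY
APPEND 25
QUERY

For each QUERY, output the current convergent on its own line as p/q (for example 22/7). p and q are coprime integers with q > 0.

APPEND 14: p_0 = 14·1 + 0 = 14, q_0 = 14·0 + 1 = 1 → 14/1
APPEND 42: p_1 = 42·14 + 1 = 589, q_1 = 42·1 + 0 = 42 → 589/42
APPEND 33: p_2 = 33·589 + 14 = 19451, q_2 = 33·42 + 1 = 1387 → 19451/1387
APPEND 33: p_3 = 33·19451 + 589 = 642472, q_3 = 33·1387 + 42 = 45813 → 642472/45813
APPEND 47: p_4 = 47·642472 + 19451 = 30215635, q_4 = 47·45813 + 1387 = 2154598 → 30215635/2154598
APPEND 25: p_5 = 25·30215635 + 642472 = 756033347, q_5 = 25·2154598 + 45813 = 53910763 → 756033347/53910763

14/1
589/42
19451/1387
642472/45813
30215635/2154598
756033347/53910763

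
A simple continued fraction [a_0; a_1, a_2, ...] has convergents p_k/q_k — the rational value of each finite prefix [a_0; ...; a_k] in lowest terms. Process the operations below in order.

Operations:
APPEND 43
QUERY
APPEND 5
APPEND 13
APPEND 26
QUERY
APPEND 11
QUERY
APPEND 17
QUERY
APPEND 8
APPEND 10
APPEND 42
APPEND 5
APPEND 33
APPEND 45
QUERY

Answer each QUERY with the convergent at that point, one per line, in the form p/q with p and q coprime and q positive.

43/1
74342/1721
820613/18997
14024763/324670
361770450207363/8374901741215

APPEND 43: p_0 = 43·1 + 0 = 43, q_0 = 43·0 + 1 = 1 → 43/1
APPEND 5: p_1 = 5·43 + 1 = 216, q_1 = 5·1 + 0 = 5 → 216/5
APPEND 13: p_2 = 13·216 + 43 = 2851, q_2 = 13·5 + 1 = 66 → 2851/66
APPEND 26: p_3 = 26·2851 + 216 = 74342, q_3 = 26·66 + 5 = 1721 → 74342/1721
APPEND 11: p_4 = 11·74342 + 2851 = 820613, q_4 = 11·1721 + 66 = 18997 → 820613/18997
APPEND 17: p_5 = 17·820613 + 74342 = 14024763, q_5 = 17·18997 + 1721 = 324670 → 14024763/324670
APPEND 8: p_6 = 8·14024763 + 820613 = 113018717, q_6 = 8·324670 + 18997 = 2616357 → 113018717/2616357
APPEND 10: p_7 = 10·113018717 + 14024763 = 1144211933, q_7 = 10·2616357 + 324670 = 26488240 → 1144211933/26488240
APPEND 42: p_8 = 42·1144211933 + 113018717 = 48169919903, q_8 = 42·26488240 + 2616357 = 1115122437 → 48169919903/1115122437
APPEND 5: p_9 = 5·48169919903 + 1144211933 = 241993811448, q_9 = 5·1115122437 + 26488240 = 5602100425 → 241993811448/5602100425
APPEND 33: p_10 = 33·241993811448 + 48169919903 = 8033965697687, q_10 = 33·5602100425 + 1115122437 = 185984436462 → 8033965697687/185984436462
APPEND 45: p_11 = 45·8033965697687 + 241993811448 = 361770450207363, q_11 = 45·185984436462 + 5602100425 = 8374901741215 → 361770450207363/8374901741215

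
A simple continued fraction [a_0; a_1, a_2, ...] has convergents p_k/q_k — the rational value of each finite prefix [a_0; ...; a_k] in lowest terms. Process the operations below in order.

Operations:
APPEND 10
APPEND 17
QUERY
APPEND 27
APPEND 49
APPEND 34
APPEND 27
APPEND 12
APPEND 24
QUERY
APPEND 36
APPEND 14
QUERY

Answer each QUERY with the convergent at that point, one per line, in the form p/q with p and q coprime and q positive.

171/17
60482365387/6012943119
30578754193277/3040031725571

APPEND 10: p_0 = 10·1 + 0 = 10, q_0 = 10·0 + 1 = 1 → 10/1
APPEND 17: p_1 = 17·10 + 1 = 171, q_1 = 17·1 + 0 = 17 → 171/17
APPEND 27: p_2 = 27·171 + 10 = 4627, q_2 = 27·17 + 1 = 460 → 4627/460
APPEND 49: p_3 = 49·4627 + 171 = 226894, q_3 = 49·460 + 17 = 22557 → 226894/22557
APPEND 34: p_4 = 34·226894 + 4627 = 7719023, q_4 = 34·22557 + 460 = 767398 → 7719023/767398
APPEND 27: p_5 = 27·7719023 + 226894 = 208640515, q_5 = 27·767398 + 22557 = 20742303 → 208640515/20742303
APPEND 12: p_6 = 12·208640515 + 7719023 = 2511405203, q_6 = 12·20742303 + 767398 = 249675034 → 2511405203/249675034
APPEND 24: p_7 = 24·2511405203 + 208640515 = 60482365387, q_7 = 24·249675034 + 20742303 = 6012943119 → 60482365387/6012943119
APPEND 36: p_8 = 36·60482365387 + 2511405203 = 2179876559135, q_8 = 36·6012943119 + 249675034 = 216715627318 → 2179876559135/216715627318
APPEND 14: p_9 = 14·2179876559135 + 60482365387 = 30578754193277, q_9 = 14·216715627318 + 6012943119 = 3040031725571 → 30578754193277/3040031725571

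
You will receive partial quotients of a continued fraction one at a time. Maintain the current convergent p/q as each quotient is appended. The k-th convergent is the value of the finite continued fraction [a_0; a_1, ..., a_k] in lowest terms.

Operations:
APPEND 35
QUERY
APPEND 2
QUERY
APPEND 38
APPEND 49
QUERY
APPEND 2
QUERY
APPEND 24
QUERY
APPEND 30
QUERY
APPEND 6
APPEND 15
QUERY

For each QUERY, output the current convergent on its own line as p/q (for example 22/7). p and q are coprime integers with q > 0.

APPEND 35: p_0 = 35·1 + 0 = 35, q_0 = 35·0 + 1 = 1 → 35/1
APPEND 2: p_1 = 2·35 + 1 = 71, q_1 = 2·1 + 0 = 2 → 71/2
APPEND 38: p_2 = 38·71 + 35 = 2733, q_2 = 38·2 + 1 = 77 → 2733/77
APPEND 49: p_3 = 49·2733 + 71 = 133988, q_3 = 49·77 + 2 = 3775 → 133988/3775
APPEND 2: p_4 = 2·133988 + 2733 = 270709, q_4 = 2·3775 + 77 = 7627 → 270709/7627
APPEND 24: p_5 = 24·270709 + 133988 = 6631004, q_5 = 24·7627 + 3775 = 186823 → 6631004/186823
APPEND 30: p_6 = 30·6631004 + 270709 = 199200829, q_6 = 30·186823 + 7627 = 5612317 → 199200829/5612317
APPEND 6: p_7 = 6·199200829 + 6631004 = 1201835978, q_7 = 6·5612317 + 186823 = 33860725 → 1201835978/33860725
APPEND 15: p_8 = 15·1201835978 + 199200829 = 18226740499, q_8 = 15·33860725 + 5612317 = 513523192 → 18226740499/513523192

35/1
71/2
133988/3775
270709/7627
6631004/186823
199200829/5612317
18226740499/513523192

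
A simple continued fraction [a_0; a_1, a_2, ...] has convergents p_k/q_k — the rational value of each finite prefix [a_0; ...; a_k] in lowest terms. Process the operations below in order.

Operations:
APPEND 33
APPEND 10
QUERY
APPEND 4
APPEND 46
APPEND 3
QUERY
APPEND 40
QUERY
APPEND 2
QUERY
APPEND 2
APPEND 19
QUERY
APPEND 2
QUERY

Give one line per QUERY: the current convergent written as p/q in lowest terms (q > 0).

APPEND 33: p_0 = 33·1 + 0 = 33, q_0 = 33·0 + 1 = 1 → 33/1
APPEND 10: p_1 = 10·33 + 1 = 331, q_1 = 10·1 + 0 = 10 → 331/10
APPEND 4: p_2 = 4·331 + 33 = 1357, q_2 = 4·10 + 1 = 41 → 1357/41
APPEND 46: p_3 = 46·1357 + 331 = 62753, q_3 = 46·41 + 10 = 1896 → 62753/1896
APPEND 3: p_4 = 3·62753 + 1357 = 189616, q_4 = 3·1896 + 41 = 5729 → 189616/5729
APPEND 40: p_5 = 40·189616 + 62753 = 7647393, q_5 = 40·5729 + 1896 = 231056 → 7647393/231056
APPEND 2: p_6 = 2·7647393 + 189616 = 15484402, q_6 = 2·231056 + 5729 = 467841 → 15484402/467841
APPEND 2: p_7 = 2·15484402 + 7647393 = 38616197, q_7 = 2·467841 + 231056 = 1166738 → 38616197/1166738
APPEND 19: p_8 = 19·38616197 + 15484402 = 749192145, q_8 = 19·1166738 + 467841 = 22635863 → 749192145/22635863
APPEND 2: p_9 = 2·749192145 + 38616197 = 1537000487, q_9 = 2·22635863 + 1166738 = 46438464 → 1537000487/46438464

331/10
189616/5729
7647393/231056
15484402/467841
749192145/22635863
1537000487/46438464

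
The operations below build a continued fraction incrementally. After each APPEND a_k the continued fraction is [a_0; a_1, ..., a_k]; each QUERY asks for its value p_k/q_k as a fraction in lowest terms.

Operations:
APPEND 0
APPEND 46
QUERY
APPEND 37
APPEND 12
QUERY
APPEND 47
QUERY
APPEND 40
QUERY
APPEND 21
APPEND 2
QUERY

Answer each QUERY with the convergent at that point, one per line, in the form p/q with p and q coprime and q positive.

1/46
445/20482
20952/964357
838525/38594762
36098479/1661503480

APPEND 0: p_0 = 0·1 + 0 = 0, q_0 = 0·0 + 1 = 1 → 0/1
APPEND 46: p_1 = 46·0 + 1 = 1, q_1 = 46·1 + 0 = 46 → 1/46
APPEND 37: p_2 = 37·1 + 0 = 37, q_2 = 37·46 + 1 = 1703 → 37/1703
APPEND 12: p_3 = 12·37 + 1 = 445, q_3 = 12·1703 + 46 = 20482 → 445/20482
APPEND 47: p_4 = 47·445 + 37 = 20952, q_4 = 47·20482 + 1703 = 964357 → 20952/964357
APPEND 40: p_5 = 40·20952 + 445 = 838525, q_5 = 40·964357 + 20482 = 38594762 → 838525/38594762
APPEND 21: p_6 = 21·838525 + 20952 = 17629977, q_6 = 21·38594762 + 964357 = 811454359 → 17629977/811454359
APPEND 2: p_7 = 2·17629977 + 838525 = 36098479, q_7 = 2·811454359 + 38594762 = 1661503480 → 36098479/1661503480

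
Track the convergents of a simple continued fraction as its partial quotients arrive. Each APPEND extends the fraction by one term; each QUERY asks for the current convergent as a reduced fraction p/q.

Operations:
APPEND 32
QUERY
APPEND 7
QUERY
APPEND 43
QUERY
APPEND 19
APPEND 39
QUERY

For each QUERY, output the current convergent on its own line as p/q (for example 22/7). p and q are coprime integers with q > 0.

32/1
225/7
9707/302
7211369/224357

APPEND 32: p_0 = 32·1 + 0 = 32, q_0 = 32·0 + 1 = 1 → 32/1
APPEND 7: p_1 = 7·32 + 1 = 225, q_1 = 7·1 + 0 = 7 → 225/7
APPEND 43: p_2 = 43·225 + 32 = 9707, q_2 = 43·7 + 1 = 302 → 9707/302
APPEND 19: p_3 = 19·9707 + 225 = 184658, q_3 = 19·302 + 7 = 5745 → 184658/5745
APPEND 39: p_4 = 39·184658 + 9707 = 7211369, q_4 = 39·5745 + 302 = 224357 → 7211369/224357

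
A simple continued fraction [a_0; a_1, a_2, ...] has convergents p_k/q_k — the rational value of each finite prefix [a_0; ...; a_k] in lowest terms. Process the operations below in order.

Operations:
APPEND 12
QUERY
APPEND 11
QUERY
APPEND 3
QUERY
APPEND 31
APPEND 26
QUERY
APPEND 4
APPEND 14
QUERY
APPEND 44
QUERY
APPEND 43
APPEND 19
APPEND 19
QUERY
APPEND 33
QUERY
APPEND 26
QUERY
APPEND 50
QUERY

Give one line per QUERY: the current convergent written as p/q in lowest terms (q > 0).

12/1
133/11
411/34
335135/27724
19282931/1595178
849802378/70299793
13251150482152/1096199728341
437983470631909/36232126574309
11400821386911786/943131490660375
570479052816221209/47192806659593059

APPEND 12: p_0 = 12·1 + 0 = 12, q_0 = 12·0 + 1 = 1 → 12/1
APPEND 11: p_1 = 11·12 + 1 = 133, q_1 = 11·1 + 0 = 11 → 133/11
APPEND 3: p_2 = 3·133 + 12 = 411, q_2 = 3·11 + 1 = 34 → 411/34
APPEND 31: p_3 = 31·411 + 133 = 12874, q_3 = 31·34 + 11 = 1065 → 12874/1065
APPEND 26: p_4 = 26·12874 + 411 = 335135, q_4 = 26·1065 + 34 = 27724 → 335135/27724
APPEND 4: p_5 = 4·335135 + 12874 = 1353414, q_5 = 4·27724 + 1065 = 111961 → 1353414/111961
APPEND 14: p_6 = 14·1353414 + 335135 = 19282931, q_6 = 14·111961 + 27724 = 1595178 → 19282931/1595178
APPEND 44: p_7 = 44·19282931 + 1353414 = 849802378, q_7 = 44·1595178 + 111961 = 70299793 → 849802378/70299793
APPEND 43: p_8 = 43·849802378 + 19282931 = 36560785185, q_8 = 43·70299793 + 1595178 = 3024486277 → 36560785185/3024486277
APPEND 19: p_9 = 19·36560785185 + 849802378 = 695504720893, q_9 = 19·3024486277 + 70299793 = 57535539056 → 695504720893/57535539056
APPEND 19: p_10 = 19·695504720893 + 36560785185 = 13251150482152, q_10 = 19·57535539056 + 3024486277 = 1096199728341 → 13251150482152/1096199728341
APPEND 33: p_11 = 33·13251150482152 + 695504720893 = 437983470631909, q_11 = 33·1096199728341 + 57535539056 = 36232126574309 → 437983470631909/36232126574309
APPEND 26: p_12 = 26·437983470631909 + 13251150482152 = 11400821386911786, q_12 = 26·36232126574309 + 1096199728341 = 943131490660375 → 11400821386911786/943131490660375
APPEND 50: p_13 = 50·11400821386911786 + 437983470631909 = 570479052816221209, q_13 = 50·943131490660375 + 36232126574309 = 47192806659593059 → 570479052816221209/47192806659593059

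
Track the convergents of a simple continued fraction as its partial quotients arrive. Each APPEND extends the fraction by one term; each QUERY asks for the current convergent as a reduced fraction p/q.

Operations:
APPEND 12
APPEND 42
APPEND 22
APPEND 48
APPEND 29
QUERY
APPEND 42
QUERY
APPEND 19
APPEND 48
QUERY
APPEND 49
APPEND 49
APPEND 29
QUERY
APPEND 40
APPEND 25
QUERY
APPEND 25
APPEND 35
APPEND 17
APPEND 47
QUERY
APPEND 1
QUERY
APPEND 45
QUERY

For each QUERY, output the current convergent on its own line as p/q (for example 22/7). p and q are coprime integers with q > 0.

APPEND 12: p_0 = 12·1 + 0 = 12, q_0 = 12·0 + 1 = 1 → 12/1
APPEND 42: p_1 = 42·12 + 1 = 505, q_1 = 42·1 + 0 = 42 → 505/42
APPEND 22: p_2 = 22·505 + 12 = 11122, q_2 = 22·42 + 1 = 925 → 11122/925
APPEND 48: p_3 = 48·11122 + 505 = 534361, q_3 = 48·925 + 42 = 44442 → 534361/44442
APPEND 29: p_4 = 29·534361 + 11122 = 15507591, q_4 = 29·44442 + 925 = 1289743 → 15507591/1289743
APPEND 42: p_5 = 42·15507591 + 534361 = 651853183, q_5 = 42·1289743 + 44442 = 54213648 → 651853183/54213648
APPEND 19: p_6 = 19·651853183 + 15507591 = 12400718068, q_6 = 19·54213648 + 1289743 = 1031349055 → 12400718068/1031349055
APPEND 48: p_7 = 48·12400718068 + 651853183 = 595886320447, q_7 = 48·1031349055 + 54213648 = 49558968288 → 595886320447/49558968288
APPEND 49: p_8 = 49·595886320447 + 12400718068 = 29210830419971, q_8 = 49·49558968288 + 1031349055 = 2429420795167 → 29210830419971/2429420795167
APPEND 49: p_9 = 49·29210830419971 + 595886320447 = 1431926576899026, q_9 = 49·2429420795167 + 49558968288 = 119091177931471 → 1431926576899026/119091177931471
APPEND 29: p_10 = 29·1431926576899026 + 29210830419971 = 41555081560491725, q_10 = 29·119091177931471 + 2429420795167 = 3456073580807826 → 41555081560491725/3456073580807826
APPEND 40: p_11 = 40·41555081560491725 + 1431926576899026 = 1663635188996568026, q_11 = 40·3456073580807826 + 119091177931471 = 138362034410244511 → 1663635188996568026/138362034410244511
APPEND 25: p_12 = 25·1663635188996568026 + 41555081560491725 = 41632434806474692375, q_12 = 25·138362034410244511 + 3456073580807826 = 3462506933836920601 → 41632434806474692375/3462506933836920601
APPEND 25: p_13 = 25·41632434806474692375 + 1663635188996568026 = 1042474505350863877401, q_13 = 25·3462506933836920601 + 138362034410244511 = 86701035380333259536 → 1042474505350863877401/86701035380333259536
APPEND 35: p_14 = 35·1042474505350863877401 + 41632434806474692375 = 36528240122086710401410, q_14 = 35·86701035380333259536 + 3462506933836920601 = 3037998745245501004361 → 36528240122086710401410/3037998745245501004361
APPEND 17: p_15 = 17·36528240122086710401410 + 1042474505350863877401 = 622022556580824940701371, q_15 = 17·3037998745245501004361 + 86701035380333259536 = 51732679704553850333673 → 622022556580824940701371/51732679704553850333673
APPEND 47: p_16 = 47·622022556580824940701371 + 36528240122086710401410 = 29271588399420858923365847, q_16 = 47·51732679704553850333673 + 3037998745245501004361 = 2434473944859276466686992 → 29271588399420858923365847/2434473944859276466686992
APPEND 1: p_17 = 1·29271588399420858923365847 + 622022556580824940701371 = 29893610956001683864067218, q_17 = 1·2434473944859276466686992 + 51732679704553850333673 = 2486206624563830317020665 → 29893610956001683864067218/2486206624563830317020665
APPEND 45: p_18 = 45·29893610956001683864067218 + 29271588399420858923365847 = 1374484081419496632806390657, q_18 = 45·2486206624563830317020665 + 2434473944859276466686992 = 114313772050231640732616917 → 1374484081419496632806390657/114313772050231640732616917

15507591/1289743
651853183/54213648
595886320447/49558968288
41555081560491725/3456073580807826
41632434806474692375/3462506933836920601
29271588399420858923365847/2434473944859276466686992
29893610956001683864067218/2486206624563830317020665
1374484081419496632806390657/114313772050231640732616917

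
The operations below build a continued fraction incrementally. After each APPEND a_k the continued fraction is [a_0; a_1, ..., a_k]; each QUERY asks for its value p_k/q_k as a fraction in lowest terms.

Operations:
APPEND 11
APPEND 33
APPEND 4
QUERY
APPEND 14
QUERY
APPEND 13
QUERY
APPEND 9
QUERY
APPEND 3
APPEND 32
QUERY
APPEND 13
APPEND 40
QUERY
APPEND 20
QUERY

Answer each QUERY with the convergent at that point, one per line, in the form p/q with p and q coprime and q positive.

1467/133
20902/1895
273193/24768
2479639/224807
249267159/22598855
130176674239/11801971015
2606781669957/236333904604

APPEND 11: p_0 = 11·1 + 0 = 11, q_0 = 11·0 + 1 = 1 → 11/1
APPEND 33: p_1 = 33·11 + 1 = 364, q_1 = 33·1 + 0 = 33 → 364/33
APPEND 4: p_2 = 4·364 + 11 = 1467, q_2 = 4·33 + 1 = 133 → 1467/133
APPEND 14: p_3 = 14·1467 + 364 = 20902, q_3 = 14·133 + 33 = 1895 → 20902/1895
APPEND 13: p_4 = 13·20902 + 1467 = 273193, q_4 = 13·1895 + 133 = 24768 → 273193/24768
APPEND 9: p_5 = 9·273193 + 20902 = 2479639, q_5 = 9·24768 + 1895 = 224807 → 2479639/224807
APPEND 3: p_6 = 3·2479639 + 273193 = 7712110, q_6 = 3·224807 + 24768 = 699189 → 7712110/699189
APPEND 32: p_7 = 32·7712110 + 2479639 = 249267159, q_7 = 32·699189 + 224807 = 22598855 → 249267159/22598855
APPEND 13: p_8 = 13·249267159 + 7712110 = 3248185177, q_8 = 13·22598855 + 699189 = 294484304 → 3248185177/294484304
APPEND 40: p_9 = 40·3248185177 + 249267159 = 130176674239, q_9 = 40·294484304 + 22598855 = 11801971015 → 130176674239/11801971015
APPEND 20: p_10 = 20·130176674239 + 3248185177 = 2606781669957, q_10 = 20·11801971015 + 294484304 = 236333904604 → 2606781669957/236333904604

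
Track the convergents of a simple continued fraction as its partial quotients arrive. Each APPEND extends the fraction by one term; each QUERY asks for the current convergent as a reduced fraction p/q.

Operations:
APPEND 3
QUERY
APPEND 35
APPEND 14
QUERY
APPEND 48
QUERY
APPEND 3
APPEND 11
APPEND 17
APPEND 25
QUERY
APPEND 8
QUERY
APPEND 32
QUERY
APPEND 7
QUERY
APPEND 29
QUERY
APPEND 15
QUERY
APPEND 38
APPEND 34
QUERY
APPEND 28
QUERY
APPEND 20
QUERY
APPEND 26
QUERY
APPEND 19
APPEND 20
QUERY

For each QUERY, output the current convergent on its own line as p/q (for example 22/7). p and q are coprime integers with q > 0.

3/1
1487/491
71482/23603
1047711695/345949178
8423504158/2781399075
270599844751/89350719578
1902622417415/628236436121
55446649949786/18308207367087
833602371664205/275251346942426
1079733052660109789/356522470647037776
30264257811256263668/9993107037508237003
606364889277785383149/200218663220811777836
15795751379033676225542/5215678350778614460739
6030308573197386349594482/1991177824911068345098279

APPEND 3: p_0 = 3·1 + 0 = 3, q_0 = 3·0 + 1 = 1 → 3/1
APPEND 35: p_1 = 35·3 + 1 = 106, q_1 = 35·1 + 0 = 35 → 106/35
APPEND 14: p_2 = 14·106 + 3 = 1487, q_2 = 14·35 + 1 = 491 → 1487/491
APPEND 48: p_3 = 48·1487 + 106 = 71482, q_3 = 48·491 + 35 = 23603 → 71482/23603
APPEND 3: p_4 = 3·71482 + 1487 = 215933, q_4 = 3·23603 + 491 = 71300 → 215933/71300
APPEND 11: p_5 = 11·215933 + 71482 = 2446745, q_5 = 11·71300 + 23603 = 807903 → 2446745/807903
APPEND 17: p_6 = 17·2446745 + 215933 = 41810598, q_6 = 17·807903 + 71300 = 13805651 → 41810598/13805651
APPEND 25: p_7 = 25·41810598 + 2446745 = 1047711695, q_7 = 25·13805651 + 807903 = 345949178 → 1047711695/345949178
APPEND 8: p_8 = 8·1047711695 + 41810598 = 8423504158, q_8 = 8·345949178 + 13805651 = 2781399075 → 8423504158/2781399075
APPEND 32: p_9 = 32·8423504158 + 1047711695 = 270599844751, q_9 = 32·2781399075 + 345949178 = 89350719578 → 270599844751/89350719578
APPEND 7: p_10 = 7·270599844751 + 8423504158 = 1902622417415, q_10 = 7·89350719578 + 2781399075 = 628236436121 → 1902622417415/628236436121
APPEND 29: p_11 = 29·1902622417415 + 270599844751 = 55446649949786, q_11 = 29·628236436121 + 89350719578 = 18308207367087 → 55446649949786/18308207367087
APPEND 15: p_12 = 15·55446649949786 + 1902622417415 = 833602371664205, q_12 = 15·18308207367087 + 628236436121 = 275251346942426 → 833602371664205/275251346942426
APPEND 38: p_13 = 38·833602371664205 + 55446649949786 = 31732336773189576, q_13 = 38·275251346942426 + 18308207367087 = 10477859391179275 → 31732336773189576/10477859391179275
APPEND 34: p_14 = 34·31732336773189576 + 833602371664205 = 1079733052660109789, q_14 = 34·10477859391179275 + 275251346942426 = 356522470647037776 → 1079733052660109789/356522470647037776
APPEND 28: p_15 = 28·1079733052660109789 + 31732336773189576 = 30264257811256263668, q_15 = 28·356522470647037776 + 10477859391179275 = 9993107037508237003 → 30264257811256263668/9993107037508237003
APPEND 20: p_16 = 20·30264257811256263668 + 1079733052660109789 = 606364889277785383149, q_16 = 20·9993107037508237003 + 356522470647037776 = 200218663220811777836 → 606364889277785383149/200218663220811777836
APPEND 26: p_17 = 26·606364889277785383149 + 30264257811256263668 = 15795751379033676225542, q_17 = 26·200218663220811777836 + 9993107037508237003 = 5215678350778614460739 → 15795751379033676225542/5215678350778614460739
APPEND 19: p_18 = 19·15795751379033676225542 + 606364889277785383149 = 300725641090917633668447, q_18 = 19·5215678350778614460739 + 200218663220811777836 = 99298107328014486531877 → 300725641090917633668447/99298107328014486531877
APPEND 20: p_19 = 20·300725641090917633668447 + 15795751379033676225542 = 6030308573197386349594482, q_19 = 20·99298107328014486531877 + 5215678350778614460739 = 1991177824911068345098279 → 6030308573197386349594482/1991177824911068345098279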